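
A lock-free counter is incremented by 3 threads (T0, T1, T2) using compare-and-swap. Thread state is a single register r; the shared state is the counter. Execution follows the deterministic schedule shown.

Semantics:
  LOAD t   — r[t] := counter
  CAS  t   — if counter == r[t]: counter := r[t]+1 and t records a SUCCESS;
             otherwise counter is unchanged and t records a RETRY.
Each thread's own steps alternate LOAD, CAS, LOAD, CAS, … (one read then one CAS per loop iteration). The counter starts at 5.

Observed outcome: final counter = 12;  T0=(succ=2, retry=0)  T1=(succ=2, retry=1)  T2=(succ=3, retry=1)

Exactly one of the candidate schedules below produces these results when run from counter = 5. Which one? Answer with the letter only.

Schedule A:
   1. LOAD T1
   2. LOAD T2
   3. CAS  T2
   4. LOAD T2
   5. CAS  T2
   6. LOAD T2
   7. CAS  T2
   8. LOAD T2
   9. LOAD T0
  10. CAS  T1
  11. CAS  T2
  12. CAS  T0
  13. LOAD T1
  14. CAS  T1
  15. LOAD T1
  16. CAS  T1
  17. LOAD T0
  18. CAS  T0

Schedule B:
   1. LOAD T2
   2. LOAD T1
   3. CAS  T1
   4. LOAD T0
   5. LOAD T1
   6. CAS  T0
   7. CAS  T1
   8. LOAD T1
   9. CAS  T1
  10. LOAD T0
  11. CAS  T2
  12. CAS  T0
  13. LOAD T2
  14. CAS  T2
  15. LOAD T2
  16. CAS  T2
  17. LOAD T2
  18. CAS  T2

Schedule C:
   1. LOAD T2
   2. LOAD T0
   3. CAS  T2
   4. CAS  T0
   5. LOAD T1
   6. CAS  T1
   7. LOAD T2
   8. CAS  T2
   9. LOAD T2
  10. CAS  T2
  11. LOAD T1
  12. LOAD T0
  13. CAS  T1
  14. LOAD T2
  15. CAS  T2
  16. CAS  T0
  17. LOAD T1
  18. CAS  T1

B

Simulating candidate B:
[1] T2.load  rd  (counter 5, T2.r 5)
[2] T1.load  rd  (counter 5, T1.r 5)
[3] T1.cas  hit  (counter 6, T1.r 5)
[4] T0.load  rd  (counter 6, T0.r 6)
[5] T1.load  rd  (counter 6, T1.r 6)
[6] T0.cas  hit  (counter 7, T0.r 6)
[7] T1.cas  miss  (counter 7, T1.r 6)
[8] T1.load  rd  (counter 7, T1.r 7)
[9] T1.cas  hit  (counter 8, T1.r 7)
[10] T0.load  rd  (counter 8, T0.r 8)
[11] T2.cas  miss  (counter 8, T2.r 5)
[12] T0.cas  hit  (counter 9, T0.r 8)
[13] T2.load  rd  (counter 9, T2.r 9)
[14] T2.cas  hit  (counter 10, T2.r 9)
[15] T2.load  rd  (counter 10, T2.r 10)
[16] T2.cas  hit  (counter 11, T2.r 10)
[17] T2.load  rd  (counter 11, T2.r 11)
[18] T2.cas  hit  (counter 12, T2.r 11)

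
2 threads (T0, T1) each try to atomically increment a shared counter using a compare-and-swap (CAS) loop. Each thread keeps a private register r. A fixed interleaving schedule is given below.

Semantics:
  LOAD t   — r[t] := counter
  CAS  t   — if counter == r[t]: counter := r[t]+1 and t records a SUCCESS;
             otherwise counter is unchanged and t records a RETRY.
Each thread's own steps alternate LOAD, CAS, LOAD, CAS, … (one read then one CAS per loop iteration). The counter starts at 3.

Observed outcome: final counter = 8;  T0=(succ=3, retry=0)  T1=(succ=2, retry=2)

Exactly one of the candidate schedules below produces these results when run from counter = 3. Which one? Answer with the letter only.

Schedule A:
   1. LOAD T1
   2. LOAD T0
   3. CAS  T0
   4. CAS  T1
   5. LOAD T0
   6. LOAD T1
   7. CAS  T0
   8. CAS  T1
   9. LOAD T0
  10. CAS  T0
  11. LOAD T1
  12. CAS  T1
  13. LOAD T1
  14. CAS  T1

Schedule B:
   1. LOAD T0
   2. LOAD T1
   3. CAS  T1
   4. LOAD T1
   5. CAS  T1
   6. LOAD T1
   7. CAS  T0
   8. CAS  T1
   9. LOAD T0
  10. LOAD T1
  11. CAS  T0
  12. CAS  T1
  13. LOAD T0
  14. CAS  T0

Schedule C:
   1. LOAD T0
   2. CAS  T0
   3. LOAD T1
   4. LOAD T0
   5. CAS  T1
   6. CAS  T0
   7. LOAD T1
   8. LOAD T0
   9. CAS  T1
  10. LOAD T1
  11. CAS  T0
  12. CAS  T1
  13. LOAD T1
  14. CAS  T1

Simulating candidate A:
1. LOAD T1 → mem=3 r[T1]=3 [LOAD]
2. LOAD T0 → mem=3 r[T0]=3 [LOAD]
3. CAS T0 → mem=4 r[T0]=3 [OK]
4. CAS T1 → mem=4 r[T1]=3 [RETRY]
5. LOAD T0 → mem=4 r[T0]=4 [LOAD]
6. LOAD T1 → mem=4 r[T1]=4 [LOAD]
7. CAS T0 → mem=5 r[T0]=4 [OK]
8. CAS T1 → mem=5 r[T1]=4 [RETRY]
9. LOAD T0 → mem=5 r[T0]=5 [LOAD]
10. CAS T0 → mem=6 r[T0]=5 [OK]
11. LOAD T1 → mem=6 r[T1]=6 [LOAD]
12. CAS T1 → mem=7 r[T1]=6 [OK]
13. LOAD T1 → mem=7 r[T1]=7 [LOAD]
14. CAS T1 → mem=8 r[T1]=7 [OK]

A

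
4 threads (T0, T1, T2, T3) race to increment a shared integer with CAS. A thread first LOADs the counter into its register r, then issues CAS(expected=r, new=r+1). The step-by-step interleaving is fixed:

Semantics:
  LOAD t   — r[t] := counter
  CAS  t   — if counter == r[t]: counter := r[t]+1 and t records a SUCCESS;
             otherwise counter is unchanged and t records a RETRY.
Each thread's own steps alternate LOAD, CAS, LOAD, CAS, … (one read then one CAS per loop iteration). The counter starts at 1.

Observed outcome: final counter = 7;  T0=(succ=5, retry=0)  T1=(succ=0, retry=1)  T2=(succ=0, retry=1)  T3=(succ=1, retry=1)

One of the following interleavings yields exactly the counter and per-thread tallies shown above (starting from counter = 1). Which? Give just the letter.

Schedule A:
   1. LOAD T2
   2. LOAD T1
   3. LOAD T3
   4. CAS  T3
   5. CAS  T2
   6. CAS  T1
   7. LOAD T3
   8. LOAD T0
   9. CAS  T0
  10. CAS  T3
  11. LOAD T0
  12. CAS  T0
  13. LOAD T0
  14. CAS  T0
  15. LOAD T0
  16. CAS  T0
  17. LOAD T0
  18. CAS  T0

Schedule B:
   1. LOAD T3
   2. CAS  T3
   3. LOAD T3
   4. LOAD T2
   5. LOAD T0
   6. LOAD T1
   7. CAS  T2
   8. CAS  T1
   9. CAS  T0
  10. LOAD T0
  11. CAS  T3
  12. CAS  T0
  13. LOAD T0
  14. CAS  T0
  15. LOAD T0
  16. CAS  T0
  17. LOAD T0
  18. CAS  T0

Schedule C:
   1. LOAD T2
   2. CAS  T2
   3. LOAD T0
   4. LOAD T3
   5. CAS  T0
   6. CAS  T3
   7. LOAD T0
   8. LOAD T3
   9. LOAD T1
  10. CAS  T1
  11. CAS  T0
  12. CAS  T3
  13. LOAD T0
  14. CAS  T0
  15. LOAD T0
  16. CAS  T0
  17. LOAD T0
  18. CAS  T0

A

Run A:
#1 T2 reads 1
#2 T1 reads 1
#3 T3 reads 1
#4 T3 CAS(1→2) writes; counter now 2
#5 T2 CAS(1→2) fails; counter now 2
#6 T1 CAS(1→2) fails; counter now 2
#7 T3 reads 2
#8 T0 reads 2
#9 T0 CAS(2→3) writes; counter now 3
#10 T3 CAS(2→3) fails; counter now 3
#11 T0 reads 3
#12 T0 CAS(3→4) writes; counter now 4
#13 T0 reads 4
#14 T0 CAS(4→5) writes; counter now 5
#15 T0 reads 5
#16 T0 CAS(5→6) writes; counter now 6
#17 T0 reads 6
#18 T0 CAS(6→7) writes; counter now 7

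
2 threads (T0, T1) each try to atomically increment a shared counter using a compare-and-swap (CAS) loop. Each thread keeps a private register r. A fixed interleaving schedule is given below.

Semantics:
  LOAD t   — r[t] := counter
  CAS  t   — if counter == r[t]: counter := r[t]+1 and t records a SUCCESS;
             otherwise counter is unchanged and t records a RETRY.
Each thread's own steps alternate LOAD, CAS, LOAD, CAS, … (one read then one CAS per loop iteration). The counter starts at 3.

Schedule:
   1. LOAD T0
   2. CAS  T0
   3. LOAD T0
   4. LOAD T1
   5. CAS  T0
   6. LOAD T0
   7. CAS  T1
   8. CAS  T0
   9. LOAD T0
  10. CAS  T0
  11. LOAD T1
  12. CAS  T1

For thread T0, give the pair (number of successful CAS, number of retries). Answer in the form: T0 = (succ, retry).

T0 = (4, 0)

[1] T0.load  rd  (counter 3, T0.r 3)
[2] T0.cas  hit  (counter 4, T0.r 3)
[3] T0.load  rd  (counter 4, T0.r 4)
[4] T1.load  rd  (counter 4, T1.r 4)
[5] T0.cas  hit  (counter 5, T0.r 4)
[6] T0.load  rd  (counter 5, T0.r 5)
[7] T1.cas  miss  (counter 5, T1.r 4)
[8] T0.cas  hit  (counter 6, T0.r 5)
[9] T0.load  rd  (counter 6, T0.r 6)
[10] T0.cas  hit  (counter 7, T0.r 6)
[11] T1.load  rd  (counter 7, T1.r 7)
[12] T1.cas  hit  (counter 8, T1.r 7)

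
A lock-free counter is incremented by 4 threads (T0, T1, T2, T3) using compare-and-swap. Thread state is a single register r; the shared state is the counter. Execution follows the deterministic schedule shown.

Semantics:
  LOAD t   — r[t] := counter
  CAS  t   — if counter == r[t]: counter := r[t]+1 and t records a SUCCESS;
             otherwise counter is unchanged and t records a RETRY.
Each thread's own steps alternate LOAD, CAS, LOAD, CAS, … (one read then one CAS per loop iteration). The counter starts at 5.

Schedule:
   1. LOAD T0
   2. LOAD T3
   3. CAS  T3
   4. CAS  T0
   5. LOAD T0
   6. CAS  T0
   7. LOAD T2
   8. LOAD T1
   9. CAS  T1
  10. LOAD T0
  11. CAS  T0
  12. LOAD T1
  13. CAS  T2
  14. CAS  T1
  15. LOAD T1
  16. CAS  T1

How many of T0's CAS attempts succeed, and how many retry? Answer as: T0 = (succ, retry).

T0 LOAD — after: cnt=5, r=5 — load
T3 LOAD — after: cnt=5, r=5 — load
T3 CAS — after: cnt=6, r=5 — ok
T0 CAS — after: cnt=6, r=5 — retry
T0 LOAD — after: cnt=6, r=6 — load
T0 CAS — after: cnt=7, r=6 — ok
T2 LOAD — after: cnt=7, r=7 — load
T1 LOAD — after: cnt=7, r=7 — load
T1 CAS — after: cnt=8, r=7 — ok
T0 LOAD — after: cnt=8, r=8 — load
T0 CAS — after: cnt=9, r=8 — ok
T1 LOAD — after: cnt=9, r=9 — load
T2 CAS — after: cnt=9, r=7 — retry
T1 CAS — after: cnt=10, r=9 — ok
T1 LOAD — after: cnt=10, r=10 — load
T1 CAS — after: cnt=11, r=10 — ok

T0 = (2, 1)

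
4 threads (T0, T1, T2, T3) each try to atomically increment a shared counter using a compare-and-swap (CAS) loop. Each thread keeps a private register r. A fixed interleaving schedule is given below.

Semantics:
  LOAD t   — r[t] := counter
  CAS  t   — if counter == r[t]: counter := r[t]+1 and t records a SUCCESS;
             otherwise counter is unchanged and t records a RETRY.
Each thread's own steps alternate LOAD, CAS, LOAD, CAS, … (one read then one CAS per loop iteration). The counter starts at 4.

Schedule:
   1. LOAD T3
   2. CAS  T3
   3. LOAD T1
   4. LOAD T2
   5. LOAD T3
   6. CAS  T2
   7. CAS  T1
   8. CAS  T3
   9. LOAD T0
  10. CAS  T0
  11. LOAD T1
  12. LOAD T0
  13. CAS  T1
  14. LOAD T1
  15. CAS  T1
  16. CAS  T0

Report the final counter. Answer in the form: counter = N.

#1 T3 reads 4
#2 T3 CAS(4→5) writes; counter now 5
#3 T1 reads 5
#4 T2 reads 5
#5 T3 reads 5
#6 T2 CAS(5→6) writes; counter now 6
#7 T1 CAS(5→6) fails; counter now 6
#8 T3 CAS(5→6) fails; counter now 6
#9 T0 reads 6
#10 T0 CAS(6→7) writes; counter now 7
#11 T1 reads 7
#12 T0 reads 7
#13 T1 CAS(7→8) writes; counter now 8
#14 T1 reads 8
#15 T1 CAS(8→9) writes; counter now 9
#16 T0 CAS(7→8) fails; counter now 9

counter = 9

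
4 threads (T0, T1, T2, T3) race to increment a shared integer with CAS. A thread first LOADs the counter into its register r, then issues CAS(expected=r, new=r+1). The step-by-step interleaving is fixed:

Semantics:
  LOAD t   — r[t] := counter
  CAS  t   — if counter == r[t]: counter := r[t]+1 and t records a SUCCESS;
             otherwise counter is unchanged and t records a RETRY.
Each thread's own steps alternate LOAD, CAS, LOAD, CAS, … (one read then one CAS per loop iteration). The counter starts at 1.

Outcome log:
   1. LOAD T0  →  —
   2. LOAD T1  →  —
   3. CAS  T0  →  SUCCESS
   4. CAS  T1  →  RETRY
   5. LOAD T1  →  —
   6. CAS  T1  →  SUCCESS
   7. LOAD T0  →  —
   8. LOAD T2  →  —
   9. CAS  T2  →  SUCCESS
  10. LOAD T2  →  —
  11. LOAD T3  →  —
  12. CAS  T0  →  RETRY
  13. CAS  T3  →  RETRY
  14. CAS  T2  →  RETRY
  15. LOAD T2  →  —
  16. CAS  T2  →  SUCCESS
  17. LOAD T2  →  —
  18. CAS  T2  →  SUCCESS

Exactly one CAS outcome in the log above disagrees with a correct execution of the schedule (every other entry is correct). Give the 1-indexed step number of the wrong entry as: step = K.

Correct run:
step 1: T0 LOAD ⇒ load; ctr=1 reg=1
step 2: T1 LOAD ⇒ load; ctr=1 reg=1
step 3: T0 CAS ⇒ ok; ctr=2 reg=1
step 4: T1 CAS ⇒ retry; ctr=2 reg=1
step 5: T1 LOAD ⇒ load; ctr=2 reg=2
step 6: T1 CAS ⇒ ok; ctr=3 reg=2
step 7: T0 LOAD ⇒ load; ctr=3 reg=3
step 8: T2 LOAD ⇒ load; ctr=3 reg=3
step 9: T2 CAS ⇒ ok; ctr=4 reg=3
step 10: T2 LOAD ⇒ load; ctr=4 reg=4
step 11: T3 LOAD ⇒ load; ctr=4 reg=4
step 12: T0 CAS ⇒ retry; ctr=4 reg=3
step 13: T3 CAS ⇒ ok; ctr=5 reg=4
step 14: T2 CAS ⇒ retry; ctr=5 reg=4
step 15: T2 LOAD ⇒ load; ctr=5 reg=5
step 16: T2 CAS ⇒ ok; ctr=6 reg=5
step 17: T2 LOAD ⇒ load; ctr=6 reg=6
step 18: T2 CAS ⇒ ok; ctr=7 reg=6
Mismatch at 13.

step = 13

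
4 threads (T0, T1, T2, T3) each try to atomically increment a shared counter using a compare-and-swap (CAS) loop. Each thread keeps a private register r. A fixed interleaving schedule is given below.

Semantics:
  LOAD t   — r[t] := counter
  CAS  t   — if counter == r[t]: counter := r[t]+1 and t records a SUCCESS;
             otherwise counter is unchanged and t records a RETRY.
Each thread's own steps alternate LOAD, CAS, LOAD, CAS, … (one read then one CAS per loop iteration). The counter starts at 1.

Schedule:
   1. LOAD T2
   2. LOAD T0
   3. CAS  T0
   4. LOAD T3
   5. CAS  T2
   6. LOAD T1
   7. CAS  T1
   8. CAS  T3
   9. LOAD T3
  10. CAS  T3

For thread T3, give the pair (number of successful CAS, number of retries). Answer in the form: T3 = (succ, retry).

step 1: T2 LOAD ⇒ load; ctr=1 reg=1
step 2: T0 LOAD ⇒ load; ctr=1 reg=1
step 3: T0 CAS ⇒ ok; ctr=2 reg=1
step 4: T3 LOAD ⇒ load; ctr=2 reg=2
step 5: T2 CAS ⇒ retry; ctr=2 reg=1
step 6: T1 LOAD ⇒ load; ctr=2 reg=2
step 7: T1 CAS ⇒ ok; ctr=3 reg=2
step 8: T3 CAS ⇒ retry; ctr=3 reg=2
step 9: T3 LOAD ⇒ load; ctr=3 reg=3
step 10: T3 CAS ⇒ ok; ctr=4 reg=3

T3 = (1, 1)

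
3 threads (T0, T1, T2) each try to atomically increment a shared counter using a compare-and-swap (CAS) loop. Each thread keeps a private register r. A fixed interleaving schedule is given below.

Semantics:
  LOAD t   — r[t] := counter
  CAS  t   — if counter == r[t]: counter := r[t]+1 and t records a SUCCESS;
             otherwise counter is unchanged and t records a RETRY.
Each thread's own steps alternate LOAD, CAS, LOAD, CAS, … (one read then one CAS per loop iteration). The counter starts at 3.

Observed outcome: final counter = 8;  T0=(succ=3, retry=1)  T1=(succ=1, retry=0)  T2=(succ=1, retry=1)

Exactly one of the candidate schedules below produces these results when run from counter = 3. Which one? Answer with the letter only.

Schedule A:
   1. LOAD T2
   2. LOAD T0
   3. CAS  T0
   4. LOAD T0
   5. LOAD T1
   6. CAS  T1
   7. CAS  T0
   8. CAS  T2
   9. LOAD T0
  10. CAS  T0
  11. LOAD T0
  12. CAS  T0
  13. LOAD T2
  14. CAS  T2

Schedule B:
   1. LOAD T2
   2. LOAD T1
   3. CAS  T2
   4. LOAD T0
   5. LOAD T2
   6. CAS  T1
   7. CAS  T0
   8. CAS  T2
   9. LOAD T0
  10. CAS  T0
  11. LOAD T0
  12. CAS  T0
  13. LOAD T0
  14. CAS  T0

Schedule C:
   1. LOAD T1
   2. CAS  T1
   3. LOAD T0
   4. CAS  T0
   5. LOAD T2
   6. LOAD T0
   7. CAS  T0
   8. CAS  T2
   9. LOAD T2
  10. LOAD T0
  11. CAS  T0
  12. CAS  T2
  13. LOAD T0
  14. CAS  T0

A

Tracing schedule A:
T2 LOAD — after: cnt=3, r=3 — load
T0 LOAD — after: cnt=3, r=3 — load
T0 CAS — after: cnt=4, r=3 — ok
T0 LOAD — after: cnt=4, r=4 — load
T1 LOAD — after: cnt=4, r=4 — load
T1 CAS — after: cnt=5, r=4 — ok
T0 CAS — after: cnt=5, r=4 — retry
T2 CAS — after: cnt=5, r=3 — retry
T0 LOAD — after: cnt=5, r=5 — load
T0 CAS — after: cnt=6, r=5 — ok
T0 LOAD — after: cnt=6, r=6 — load
T0 CAS — after: cnt=7, r=6 — ok
T2 LOAD — after: cnt=7, r=7 — load
T2 CAS — after: cnt=8, r=7 — ok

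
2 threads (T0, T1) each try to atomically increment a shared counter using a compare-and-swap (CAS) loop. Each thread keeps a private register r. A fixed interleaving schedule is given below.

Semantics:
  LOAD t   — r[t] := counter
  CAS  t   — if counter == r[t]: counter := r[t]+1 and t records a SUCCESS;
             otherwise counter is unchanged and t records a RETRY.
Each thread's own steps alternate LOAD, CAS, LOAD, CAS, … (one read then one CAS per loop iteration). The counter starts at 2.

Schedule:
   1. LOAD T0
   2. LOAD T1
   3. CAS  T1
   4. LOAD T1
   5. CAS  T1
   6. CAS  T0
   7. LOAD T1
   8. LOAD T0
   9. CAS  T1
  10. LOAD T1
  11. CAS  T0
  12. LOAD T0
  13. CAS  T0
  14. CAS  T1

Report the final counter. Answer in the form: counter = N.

#1 T0 reads 2
#2 T1 reads 2
#3 T1 CAS(2→3) writes; counter now 3
#4 T1 reads 3
#5 T1 CAS(3→4) writes; counter now 4
#6 T0 CAS(2→3) fails; counter now 4
#7 T1 reads 4
#8 T0 reads 4
#9 T1 CAS(4→5) writes; counter now 5
#10 T1 reads 5
#11 T0 CAS(4→5) fails; counter now 5
#12 T0 reads 5
#13 T0 CAS(5→6) writes; counter now 6
#14 T1 CAS(5→6) fails; counter now 6

counter = 6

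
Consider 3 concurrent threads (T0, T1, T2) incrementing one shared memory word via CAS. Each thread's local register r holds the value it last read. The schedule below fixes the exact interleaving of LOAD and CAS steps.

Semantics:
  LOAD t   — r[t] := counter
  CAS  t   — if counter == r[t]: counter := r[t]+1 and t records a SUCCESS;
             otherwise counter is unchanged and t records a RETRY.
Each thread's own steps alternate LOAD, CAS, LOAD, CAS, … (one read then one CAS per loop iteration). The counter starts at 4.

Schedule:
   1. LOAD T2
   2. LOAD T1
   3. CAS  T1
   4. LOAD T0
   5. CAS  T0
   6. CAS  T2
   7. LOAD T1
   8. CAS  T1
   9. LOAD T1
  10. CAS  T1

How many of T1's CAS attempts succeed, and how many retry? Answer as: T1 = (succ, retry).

1. LOAD T2 → mem=4 r[T2]=4 [LOAD]
2. LOAD T1 → mem=4 r[T1]=4 [LOAD]
3. CAS T1 → mem=5 r[T1]=4 [OK]
4. LOAD T0 → mem=5 r[T0]=5 [LOAD]
5. CAS T0 → mem=6 r[T0]=5 [OK]
6. CAS T2 → mem=6 r[T2]=4 [RETRY]
7. LOAD T1 → mem=6 r[T1]=6 [LOAD]
8. CAS T1 → mem=7 r[T1]=6 [OK]
9. LOAD T1 → mem=7 r[T1]=7 [LOAD]
10. CAS T1 → mem=8 r[T1]=7 [OK]

T1 = (3, 0)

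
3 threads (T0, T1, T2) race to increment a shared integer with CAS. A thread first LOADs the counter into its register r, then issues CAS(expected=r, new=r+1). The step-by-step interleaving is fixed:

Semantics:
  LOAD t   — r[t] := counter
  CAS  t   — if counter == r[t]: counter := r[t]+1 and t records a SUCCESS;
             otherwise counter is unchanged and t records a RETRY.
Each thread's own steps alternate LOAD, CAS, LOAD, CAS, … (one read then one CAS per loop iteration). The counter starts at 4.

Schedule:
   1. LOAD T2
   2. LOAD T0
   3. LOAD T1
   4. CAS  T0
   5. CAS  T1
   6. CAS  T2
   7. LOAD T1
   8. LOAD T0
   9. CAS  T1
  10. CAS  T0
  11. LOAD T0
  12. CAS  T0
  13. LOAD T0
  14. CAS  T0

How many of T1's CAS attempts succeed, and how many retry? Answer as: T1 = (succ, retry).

T1 = (1, 1)

   1) LOAD T2:  M=4  r_T2=4
   2) LOAD T0:  M=4  r_T0=4
   3) LOAD T1:  M=4  r_T1=4
   4) CAS  T0:  M=5  r_T0=4 ✓
   5) CAS  T1:  M=5  r_T1=4 ✗
   6) CAS  T2:  M=5  r_T2=4 ✗
   7) LOAD T1:  M=5  r_T1=5
   8) LOAD T0:  M=5  r_T0=5
   9) CAS  T1:  M=6  r_T1=5 ✓
  10) CAS  T0:  M=6  r_T0=5 ✗
  11) LOAD T0:  M=6  r_T0=6
  12) CAS  T0:  M=7  r_T0=6 ✓
  13) LOAD T0:  M=7  r_T0=7
  14) CAS  T0:  M=8  r_T0=7 ✓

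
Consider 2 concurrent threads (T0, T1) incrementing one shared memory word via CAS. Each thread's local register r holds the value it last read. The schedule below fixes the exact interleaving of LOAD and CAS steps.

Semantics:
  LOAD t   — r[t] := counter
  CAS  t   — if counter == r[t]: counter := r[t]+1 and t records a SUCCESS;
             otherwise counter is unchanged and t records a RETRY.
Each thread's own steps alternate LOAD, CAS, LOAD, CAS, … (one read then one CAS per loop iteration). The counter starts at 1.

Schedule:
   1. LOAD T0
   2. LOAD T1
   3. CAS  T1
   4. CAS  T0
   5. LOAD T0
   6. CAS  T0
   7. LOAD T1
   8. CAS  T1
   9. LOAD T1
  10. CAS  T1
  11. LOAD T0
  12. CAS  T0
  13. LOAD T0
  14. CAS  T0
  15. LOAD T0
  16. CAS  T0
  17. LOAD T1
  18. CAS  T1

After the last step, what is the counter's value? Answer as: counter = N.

counter = 9

1. LOAD T0 → mem=1 r[T0]=1 [LOAD]
2. LOAD T1 → mem=1 r[T1]=1 [LOAD]
3. CAS T1 → mem=2 r[T1]=1 [OK]
4. CAS T0 → mem=2 r[T0]=1 [RETRY]
5. LOAD T0 → mem=2 r[T0]=2 [LOAD]
6. CAS T0 → mem=3 r[T0]=2 [OK]
7. LOAD T1 → mem=3 r[T1]=3 [LOAD]
8. CAS T1 → mem=4 r[T1]=3 [OK]
9. LOAD T1 → mem=4 r[T1]=4 [LOAD]
10. CAS T1 → mem=5 r[T1]=4 [OK]
11. LOAD T0 → mem=5 r[T0]=5 [LOAD]
12. CAS T0 → mem=6 r[T0]=5 [OK]
13. LOAD T0 → mem=6 r[T0]=6 [LOAD]
14. CAS T0 → mem=7 r[T0]=6 [OK]
15. LOAD T0 → mem=7 r[T0]=7 [LOAD]
16. CAS T0 → mem=8 r[T0]=7 [OK]
17. LOAD T1 → mem=8 r[T1]=8 [LOAD]
18. CAS T1 → mem=9 r[T1]=8 [OK]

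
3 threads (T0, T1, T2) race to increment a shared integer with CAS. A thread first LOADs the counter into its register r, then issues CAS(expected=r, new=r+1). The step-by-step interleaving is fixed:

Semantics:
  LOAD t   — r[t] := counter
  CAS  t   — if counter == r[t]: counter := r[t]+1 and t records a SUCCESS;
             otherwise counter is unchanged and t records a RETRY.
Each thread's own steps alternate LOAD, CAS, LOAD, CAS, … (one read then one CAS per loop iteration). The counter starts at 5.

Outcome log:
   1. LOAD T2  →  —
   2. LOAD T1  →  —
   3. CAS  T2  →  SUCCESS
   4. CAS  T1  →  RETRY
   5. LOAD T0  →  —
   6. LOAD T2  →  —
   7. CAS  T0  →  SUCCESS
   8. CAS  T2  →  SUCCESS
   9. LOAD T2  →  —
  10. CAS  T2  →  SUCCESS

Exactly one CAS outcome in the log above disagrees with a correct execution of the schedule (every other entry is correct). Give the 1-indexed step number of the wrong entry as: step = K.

step = 8

Correct run:
[1] T2.load  rd  (counter 5, T2.r 5)
[2] T1.load  rd  (counter 5, T1.r 5)
[3] T2.cas  hit  (counter 6, T2.r 5)
[4] T1.cas  miss  (counter 6, T1.r 5)
[5] T0.load  rd  (counter 6, T0.r 6)
[6] T2.load  rd  (counter 6, T2.r 6)
[7] T0.cas  hit  (counter 7, T0.r 6)
[8] T2.cas  miss  (counter 7, T2.r 6)
[9] T2.load  rd  (counter 7, T2.r 7)
[10] T2.cas  hit  (counter 8, T2.r 7)
Log disagrees first at step 8.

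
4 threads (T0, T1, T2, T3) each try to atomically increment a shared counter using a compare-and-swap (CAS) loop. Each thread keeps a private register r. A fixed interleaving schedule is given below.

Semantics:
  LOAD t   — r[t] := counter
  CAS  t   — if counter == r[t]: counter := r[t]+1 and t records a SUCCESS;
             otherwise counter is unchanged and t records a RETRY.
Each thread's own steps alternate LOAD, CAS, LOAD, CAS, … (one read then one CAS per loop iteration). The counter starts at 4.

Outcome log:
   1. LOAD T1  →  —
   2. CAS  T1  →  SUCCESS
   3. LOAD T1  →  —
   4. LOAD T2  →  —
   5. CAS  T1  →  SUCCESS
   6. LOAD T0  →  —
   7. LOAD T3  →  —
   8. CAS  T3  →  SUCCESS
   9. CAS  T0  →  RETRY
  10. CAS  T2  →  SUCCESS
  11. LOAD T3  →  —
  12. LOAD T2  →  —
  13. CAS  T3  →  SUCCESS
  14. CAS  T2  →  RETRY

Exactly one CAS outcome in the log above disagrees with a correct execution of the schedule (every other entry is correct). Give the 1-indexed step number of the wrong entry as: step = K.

Correct run:
1. LOAD T1 → mem=4 r[T1]=4 [LOAD]
2. CAS T1 → mem=5 r[T1]=4 [OK]
3. LOAD T1 → mem=5 r[T1]=5 [LOAD]
4. LOAD T2 → mem=5 r[T2]=5 [LOAD]
5. CAS T1 → mem=6 r[T1]=5 [OK]
6. LOAD T0 → mem=6 r[T0]=6 [LOAD]
7. LOAD T3 → mem=6 r[T3]=6 [LOAD]
8. CAS T3 → mem=7 r[T3]=6 [OK]
9. CAS T0 → mem=7 r[T0]=6 [RETRY]
10. CAS T2 → mem=7 r[T2]=5 [RETRY]
11. LOAD T3 → mem=7 r[T3]=7 [LOAD]
12. LOAD T2 → mem=7 r[T2]=7 [LOAD]
13. CAS T3 → mem=8 r[T3]=7 [OK]
14. CAS T2 → mem=8 r[T2]=7 [RETRY]
Mismatch at 10.

step = 10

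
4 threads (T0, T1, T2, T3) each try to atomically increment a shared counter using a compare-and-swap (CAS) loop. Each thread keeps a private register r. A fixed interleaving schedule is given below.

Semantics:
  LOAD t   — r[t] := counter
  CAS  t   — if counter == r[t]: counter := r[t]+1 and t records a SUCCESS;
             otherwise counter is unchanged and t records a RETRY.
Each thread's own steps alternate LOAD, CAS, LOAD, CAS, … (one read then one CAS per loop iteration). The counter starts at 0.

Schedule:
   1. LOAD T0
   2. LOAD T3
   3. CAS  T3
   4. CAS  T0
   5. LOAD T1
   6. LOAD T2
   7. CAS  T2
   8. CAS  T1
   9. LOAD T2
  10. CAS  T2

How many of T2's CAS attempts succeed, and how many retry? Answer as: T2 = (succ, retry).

step 1: T0 LOAD ⇒ load; ctr=0 reg=0
step 2: T3 LOAD ⇒ load; ctr=0 reg=0
step 3: T3 CAS ⇒ ok; ctr=1 reg=0
step 4: T0 CAS ⇒ retry; ctr=1 reg=0
step 5: T1 LOAD ⇒ load; ctr=1 reg=1
step 6: T2 LOAD ⇒ load; ctr=1 reg=1
step 7: T2 CAS ⇒ ok; ctr=2 reg=1
step 8: T1 CAS ⇒ retry; ctr=2 reg=1
step 9: T2 LOAD ⇒ load; ctr=2 reg=2
step 10: T2 CAS ⇒ ok; ctr=3 reg=2

T2 = (2, 0)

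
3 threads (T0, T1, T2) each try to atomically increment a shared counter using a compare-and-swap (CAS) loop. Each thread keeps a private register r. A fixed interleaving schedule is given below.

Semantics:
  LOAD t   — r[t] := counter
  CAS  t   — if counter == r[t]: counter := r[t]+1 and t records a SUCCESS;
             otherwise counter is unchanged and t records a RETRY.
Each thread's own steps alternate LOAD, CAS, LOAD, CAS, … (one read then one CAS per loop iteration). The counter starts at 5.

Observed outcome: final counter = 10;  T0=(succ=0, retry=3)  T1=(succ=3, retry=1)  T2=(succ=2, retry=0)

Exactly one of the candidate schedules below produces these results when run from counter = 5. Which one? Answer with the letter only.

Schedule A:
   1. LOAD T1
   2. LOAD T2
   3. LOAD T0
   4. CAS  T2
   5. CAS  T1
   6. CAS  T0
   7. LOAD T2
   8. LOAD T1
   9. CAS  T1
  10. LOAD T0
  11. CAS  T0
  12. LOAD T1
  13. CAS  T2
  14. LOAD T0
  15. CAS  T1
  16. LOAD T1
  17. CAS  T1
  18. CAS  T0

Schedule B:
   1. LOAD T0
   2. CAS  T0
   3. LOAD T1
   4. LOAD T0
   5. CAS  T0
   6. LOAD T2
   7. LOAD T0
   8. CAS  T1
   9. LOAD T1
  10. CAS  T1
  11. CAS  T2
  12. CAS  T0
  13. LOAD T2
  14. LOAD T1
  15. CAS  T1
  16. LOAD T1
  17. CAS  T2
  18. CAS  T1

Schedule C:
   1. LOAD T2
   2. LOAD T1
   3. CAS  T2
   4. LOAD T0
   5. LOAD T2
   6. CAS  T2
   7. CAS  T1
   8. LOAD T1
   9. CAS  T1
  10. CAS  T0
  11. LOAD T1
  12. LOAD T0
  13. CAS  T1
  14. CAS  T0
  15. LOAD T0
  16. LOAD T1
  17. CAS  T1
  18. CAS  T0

Tracing schedule C:
[1] T2.load  rd  (counter 5, T2.r 5)
[2] T1.load  rd  (counter 5, T1.r 5)
[3] T2.cas  hit  (counter 6, T2.r 5)
[4] T0.load  rd  (counter 6, T0.r 6)
[5] T2.load  rd  (counter 6, T2.r 6)
[6] T2.cas  hit  (counter 7, T2.r 6)
[7] T1.cas  miss  (counter 7, T1.r 5)
[8] T1.load  rd  (counter 7, T1.r 7)
[9] T1.cas  hit  (counter 8, T1.r 7)
[10] T0.cas  miss  (counter 8, T0.r 6)
[11] T1.load  rd  (counter 8, T1.r 8)
[12] T0.load  rd  (counter 8, T0.r 8)
[13] T1.cas  hit  (counter 9, T1.r 8)
[14] T0.cas  miss  (counter 9, T0.r 8)
[15] T0.load  rd  (counter 9, T0.r 9)
[16] T1.load  rd  (counter 9, T1.r 9)
[17] T1.cas  hit  (counter 10, T1.r 9)
[18] T0.cas  miss  (counter 10, T0.r 9)

C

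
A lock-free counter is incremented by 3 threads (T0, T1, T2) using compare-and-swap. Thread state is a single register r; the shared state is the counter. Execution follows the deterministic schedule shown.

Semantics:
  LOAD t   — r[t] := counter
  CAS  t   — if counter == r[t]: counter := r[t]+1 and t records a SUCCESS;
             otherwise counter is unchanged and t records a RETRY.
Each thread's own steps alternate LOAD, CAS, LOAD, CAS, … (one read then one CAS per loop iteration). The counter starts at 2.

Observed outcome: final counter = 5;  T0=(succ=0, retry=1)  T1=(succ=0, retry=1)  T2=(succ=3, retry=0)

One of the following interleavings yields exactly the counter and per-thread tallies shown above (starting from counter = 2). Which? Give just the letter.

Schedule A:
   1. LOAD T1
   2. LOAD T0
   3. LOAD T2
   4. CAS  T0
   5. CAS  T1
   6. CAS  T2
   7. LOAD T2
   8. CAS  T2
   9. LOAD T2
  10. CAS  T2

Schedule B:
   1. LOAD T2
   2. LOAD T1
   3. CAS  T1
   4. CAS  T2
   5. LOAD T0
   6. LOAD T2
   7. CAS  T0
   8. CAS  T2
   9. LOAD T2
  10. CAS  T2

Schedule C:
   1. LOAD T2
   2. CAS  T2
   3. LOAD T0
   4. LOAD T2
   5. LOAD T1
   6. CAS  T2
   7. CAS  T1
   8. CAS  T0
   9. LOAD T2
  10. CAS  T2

C

Run C:
T2 LOAD — after: cnt=2, r=2 — load
T2 CAS — after: cnt=3, r=2 — ok
T0 LOAD — after: cnt=3, r=3 — load
T2 LOAD — after: cnt=3, r=3 — load
T1 LOAD — after: cnt=3, r=3 — load
T2 CAS — after: cnt=4, r=3 — ok
T1 CAS — after: cnt=4, r=3 — retry
T0 CAS — after: cnt=4, r=3 — retry
T2 LOAD — after: cnt=4, r=4 — load
T2 CAS — after: cnt=5, r=4 — ok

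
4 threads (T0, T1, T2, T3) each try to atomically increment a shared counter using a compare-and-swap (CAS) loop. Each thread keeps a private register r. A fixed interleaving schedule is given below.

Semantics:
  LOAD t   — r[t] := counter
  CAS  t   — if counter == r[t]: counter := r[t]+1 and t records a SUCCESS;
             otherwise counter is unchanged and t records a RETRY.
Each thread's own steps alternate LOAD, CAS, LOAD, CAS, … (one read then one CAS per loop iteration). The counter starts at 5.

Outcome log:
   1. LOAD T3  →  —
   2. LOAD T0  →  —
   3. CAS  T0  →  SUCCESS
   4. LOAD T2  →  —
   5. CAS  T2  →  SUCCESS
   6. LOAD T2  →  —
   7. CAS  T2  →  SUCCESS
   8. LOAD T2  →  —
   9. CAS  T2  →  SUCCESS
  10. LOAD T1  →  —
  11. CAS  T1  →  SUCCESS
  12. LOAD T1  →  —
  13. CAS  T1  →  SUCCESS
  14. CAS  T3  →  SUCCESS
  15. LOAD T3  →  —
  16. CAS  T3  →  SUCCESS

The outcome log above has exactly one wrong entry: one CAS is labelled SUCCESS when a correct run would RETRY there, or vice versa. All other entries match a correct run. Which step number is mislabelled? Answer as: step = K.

Re-executing:
step 1: T3 LOAD ⇒ load; ctr=5 reg=5
step 2: T0 LOAD ⇒ load; ctr=5 reg=5
step 3: T0 CAS ⇒ ok; ctr=6 reg=5
step 4: T2 LOAD ⇒ load; ctr=6 reg=6
step 5: T2 CAS ⇒ ok; ctr=7 reg=6
step 6: T2 LOAD ⇒ load; ctr=7 reg=7
step 7: T2 CAS ⇒ ok; ctr=8 reg=7
step 8: T2 LOAD ⇒ load; ctr=8 reg=8
step 9: T2 CAS ⇒ ok; ctr=9 reg=8
step 10: T1 LOAD ⇒ load; ctr=9 reg=9
step 11: T1 CAS ⇒ ok; ctr=10 reg=9
step 12: T1 LOAD ⇒ load; ctr=10 reg=10
step 13: T1 CAS ⇒ ok; ctr=11 reg=10
step 14: T3 CAS ⇒ retry; ctr=11 reg=5
step 15: T3 LOAD ⇒ load; ctr=11 reg=11
step 16: T3 CAS ⇒ ok; ctr=12 reg=11
Mismatch at 14.

step = 14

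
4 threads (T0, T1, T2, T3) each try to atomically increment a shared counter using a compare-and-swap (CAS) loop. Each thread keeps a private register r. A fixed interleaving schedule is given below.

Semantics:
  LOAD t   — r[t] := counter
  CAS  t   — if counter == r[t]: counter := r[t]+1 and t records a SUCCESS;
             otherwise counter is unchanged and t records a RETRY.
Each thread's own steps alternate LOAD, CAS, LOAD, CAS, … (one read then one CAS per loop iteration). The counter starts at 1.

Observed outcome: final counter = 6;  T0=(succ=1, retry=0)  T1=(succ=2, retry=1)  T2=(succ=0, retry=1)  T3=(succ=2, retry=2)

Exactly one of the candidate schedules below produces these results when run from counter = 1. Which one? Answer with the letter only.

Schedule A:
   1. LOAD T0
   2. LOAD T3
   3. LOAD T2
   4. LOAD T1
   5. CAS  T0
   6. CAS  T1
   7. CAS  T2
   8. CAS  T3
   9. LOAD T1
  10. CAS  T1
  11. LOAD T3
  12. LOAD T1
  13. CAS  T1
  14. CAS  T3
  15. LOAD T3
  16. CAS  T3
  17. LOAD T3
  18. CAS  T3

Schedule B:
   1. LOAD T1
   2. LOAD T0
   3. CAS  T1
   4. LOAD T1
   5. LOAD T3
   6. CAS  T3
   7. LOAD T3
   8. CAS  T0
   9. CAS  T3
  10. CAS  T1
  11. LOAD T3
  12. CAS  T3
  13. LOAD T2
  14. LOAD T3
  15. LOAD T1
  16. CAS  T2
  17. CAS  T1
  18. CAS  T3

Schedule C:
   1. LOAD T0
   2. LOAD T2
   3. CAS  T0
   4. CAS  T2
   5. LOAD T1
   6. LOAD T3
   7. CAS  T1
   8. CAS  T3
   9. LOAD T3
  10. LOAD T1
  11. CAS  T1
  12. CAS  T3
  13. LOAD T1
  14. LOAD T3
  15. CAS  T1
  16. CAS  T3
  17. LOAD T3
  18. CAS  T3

A

Tracing schedule A:
1. LOAD T0 → mem=1 r[T0]=1 [LOAD]
2. LOAD T3 → mem=1 r[T3]=1 [LOAD]
3. LOAD T2 → mem=1 r[T2]=1 [LOAD]
4. LOAD T1 → mem=1 r[T1]=1 [LOAD]
5. CAS T0 → mem=2 r[T0]=1 [OK]
6. CAS T1 → mem=2 r[T1]=1 [RETRY]
7. CAS T2 → mem=2 r[T2]=1 [RETRY]
8. CAS T3 → mem=2 r[T3]=1 [RETRY]
9. LOAD T1 → mem=2 r[T1]=2 [LOAD]
10. CAS T1 → mem=3 r[T1]=2 [OK]
11. LOAD T3 → mem=3 r[T3]=3 [LOAD]
12. LOAD T1 → mem=3 r[T1]=3 [LOAD]
13. CAS T1 → mem=4 r[T1]=3 [OK]
14. CAS T3 → mem=4 r[T3]=3 [RETRY]
15. LOAD T3 → mem=4 r[T3]=4 [LOAD]
16. CAS T3 → mem=5 r[T3]=4 [OK]
17. LOAD T3 → mem=5 r[T3]=5 [LOAD]
18. CAS T3 → mem=6 r[T3]=5 [OK]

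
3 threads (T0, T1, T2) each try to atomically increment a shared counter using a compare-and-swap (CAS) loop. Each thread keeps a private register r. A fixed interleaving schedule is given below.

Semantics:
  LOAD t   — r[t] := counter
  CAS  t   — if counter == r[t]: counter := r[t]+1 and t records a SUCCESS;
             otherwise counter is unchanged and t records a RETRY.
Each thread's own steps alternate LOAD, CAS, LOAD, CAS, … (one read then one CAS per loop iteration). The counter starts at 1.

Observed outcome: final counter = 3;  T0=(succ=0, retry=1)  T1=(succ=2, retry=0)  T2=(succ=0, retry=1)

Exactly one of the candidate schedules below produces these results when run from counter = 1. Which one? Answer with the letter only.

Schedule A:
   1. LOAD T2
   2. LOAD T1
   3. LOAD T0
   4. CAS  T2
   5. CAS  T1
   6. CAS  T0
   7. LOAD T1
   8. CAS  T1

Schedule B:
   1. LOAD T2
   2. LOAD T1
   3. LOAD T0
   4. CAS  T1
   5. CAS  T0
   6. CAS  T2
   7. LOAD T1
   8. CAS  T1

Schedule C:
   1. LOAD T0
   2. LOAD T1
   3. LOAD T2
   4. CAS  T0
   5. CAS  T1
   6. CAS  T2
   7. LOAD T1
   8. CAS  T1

B

Tracing schedule B:
[1] T2.load  rd  (counter 1, T2.r 1)
[2] T1.load  rd  (counter 1, T1.r 1)
[3] T0.load  rd  (counter 1, T0.r 1)
[4] T1.cas  hit  (counter 2, T1.r 1)
[5] T0.cas  miss  (counter 2, T0.r 1)
[6] T2.cas  miss  (counter 2, T2.r 1)
[7] T1.load  rd  (counter 2, T1.r 2)
[8] T1.cas  hit  (counter 3, T1.r 2)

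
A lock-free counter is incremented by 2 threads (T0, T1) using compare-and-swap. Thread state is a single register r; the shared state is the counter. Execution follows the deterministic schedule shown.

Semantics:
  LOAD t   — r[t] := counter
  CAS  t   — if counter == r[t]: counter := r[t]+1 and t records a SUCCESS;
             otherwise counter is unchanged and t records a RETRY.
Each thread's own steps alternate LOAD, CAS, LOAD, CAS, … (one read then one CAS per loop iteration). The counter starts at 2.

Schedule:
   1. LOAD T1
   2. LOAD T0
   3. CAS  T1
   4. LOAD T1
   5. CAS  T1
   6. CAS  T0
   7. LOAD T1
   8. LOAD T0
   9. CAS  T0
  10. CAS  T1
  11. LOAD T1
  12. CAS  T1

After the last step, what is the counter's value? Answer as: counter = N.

step 1: T1 LOAD ⇒ load; ctr=2 reg=2
step 2: T0 LOAD ⇒ load; ctr=2 reg=2
step 3: T1 CAS ⇒ ok; ctr=3 reg=2
step 4: T1 LOAD ⇒ load; ctr=3 reg=3
step 5: T1 CAS ⇒ ok; ctr=4 reg=3
step 6: T0 CAS ⇒ retry; ctr=4 reg=2
step 7: T1 LOAD ⇒ load; ctr=4 reg=4
step 8: T0 LOAD ⇒ load; ctr=4 reg=4
step 9: T0 CAS ⇒ ok; ctr=5 reg=4
step 10: T1 CAS ⇒ retry; ctr=5 reg=4
step 11: T1 LOAD ⇒ load; ctr=5 reg=5
step 12: T1 CAS ⇒ ok; ctr=6 reg=5

counter = 6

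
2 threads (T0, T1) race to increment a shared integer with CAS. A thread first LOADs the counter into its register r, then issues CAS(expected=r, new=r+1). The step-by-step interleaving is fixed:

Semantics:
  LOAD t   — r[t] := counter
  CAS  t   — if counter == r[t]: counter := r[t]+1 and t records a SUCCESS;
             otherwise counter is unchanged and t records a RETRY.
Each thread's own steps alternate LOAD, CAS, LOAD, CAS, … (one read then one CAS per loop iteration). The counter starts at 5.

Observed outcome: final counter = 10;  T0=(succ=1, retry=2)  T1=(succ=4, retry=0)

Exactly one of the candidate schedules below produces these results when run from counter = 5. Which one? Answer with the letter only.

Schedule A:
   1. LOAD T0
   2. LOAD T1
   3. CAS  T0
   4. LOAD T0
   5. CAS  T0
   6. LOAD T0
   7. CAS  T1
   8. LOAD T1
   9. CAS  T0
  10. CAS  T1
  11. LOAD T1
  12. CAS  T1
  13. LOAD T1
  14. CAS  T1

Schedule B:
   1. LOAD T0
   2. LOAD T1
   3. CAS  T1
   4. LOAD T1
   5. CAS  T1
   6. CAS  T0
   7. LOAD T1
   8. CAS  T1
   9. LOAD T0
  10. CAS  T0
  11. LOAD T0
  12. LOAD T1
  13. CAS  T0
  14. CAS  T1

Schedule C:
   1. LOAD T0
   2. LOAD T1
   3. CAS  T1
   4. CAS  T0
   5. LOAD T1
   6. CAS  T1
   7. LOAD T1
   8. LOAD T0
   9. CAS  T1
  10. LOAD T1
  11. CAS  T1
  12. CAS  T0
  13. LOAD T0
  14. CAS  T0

Run C:
T0 LOAD — after: cnt=5, r=5 — load
T1 LOAD — after: cnt=5, r=5 — load
T1 CAS — after: cnt=6, r=5 — ok
T0 CAS — after: cnt=6, r=5 — retry
T1 LOAD — after: cnt=6, r=6 — load
T1 CAS — after: cnt=7, r=6 — ok
T1 LOAD — after: cnt=7, r=7 — load
T0 LOAD — after: cnt=7, r=7 — load
T1 CAS — after: cnt=8, r=7 — ok
T1 LOAD — after: cnt=8, r=8 — load
T1 CAS — after: cnt=9, r=8 — ok
T0 CAS — after: cnt=9, r=7 — retry
T0 LOAD — after: cnt=9, r=9 — load
T0 CAS — after: cnt=10, r=9 — ok

C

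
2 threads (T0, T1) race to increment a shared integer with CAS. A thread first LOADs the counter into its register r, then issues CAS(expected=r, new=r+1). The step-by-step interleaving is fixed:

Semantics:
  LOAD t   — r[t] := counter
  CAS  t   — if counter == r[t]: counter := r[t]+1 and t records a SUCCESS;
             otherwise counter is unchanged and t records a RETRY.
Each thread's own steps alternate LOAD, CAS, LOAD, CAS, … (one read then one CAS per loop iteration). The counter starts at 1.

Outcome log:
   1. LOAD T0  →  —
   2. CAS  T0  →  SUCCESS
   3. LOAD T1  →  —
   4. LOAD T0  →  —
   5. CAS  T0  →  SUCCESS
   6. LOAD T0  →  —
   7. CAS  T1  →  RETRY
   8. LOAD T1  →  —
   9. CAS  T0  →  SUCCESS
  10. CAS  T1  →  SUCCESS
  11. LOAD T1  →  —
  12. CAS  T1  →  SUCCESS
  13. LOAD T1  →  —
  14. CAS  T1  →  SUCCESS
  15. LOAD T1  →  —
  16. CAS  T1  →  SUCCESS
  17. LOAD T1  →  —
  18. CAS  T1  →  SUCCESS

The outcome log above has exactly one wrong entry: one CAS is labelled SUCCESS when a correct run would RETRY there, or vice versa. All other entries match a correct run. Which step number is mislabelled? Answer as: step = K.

Reference trace:
[1] T0.load  rd  (counter 1, T0.r 1)
[2] T0.cas  hit  (counter 2, T0.r 1)
[3] T1.load  rd  (counter 2, T1.r 2)
[4] T0.load  rd  (counter 2, T0.r 2)
[5] T0.cas  hit  (counter 3, T0.r 2)
[6] T0.load  rd  (counter 3, T0.r 3)
[7] T1.cas  miss  (counter 3, T1.r 2)
[8] T1.load  rd  (counter 3, T1.r 3)
[9] T0.cas  hit  (counter 4, T0.r 3)
[10] T1.cas  miss  (counter 4, T1.r 3)
[11] T1.load  rd  (counter 4, T1.r 4)
[12] T1.cas  hit  (counter 5, T1.r 4)
[13] T1.load  rd  (counter 5, T1.r 5)
[14] T1.cas  hit  (counter 6, T1.r 5)
[15] T1.load  rd  (counter 6, T1.r 6)
[16] T1.cas  hit  (counter 7, T1.r 6)
[17] T1.load  rd  (counter 7, T1.r 7)
[18] T1.cas  hit  (counter 8, T1.r 7)
Mismatch at 10.

step = 10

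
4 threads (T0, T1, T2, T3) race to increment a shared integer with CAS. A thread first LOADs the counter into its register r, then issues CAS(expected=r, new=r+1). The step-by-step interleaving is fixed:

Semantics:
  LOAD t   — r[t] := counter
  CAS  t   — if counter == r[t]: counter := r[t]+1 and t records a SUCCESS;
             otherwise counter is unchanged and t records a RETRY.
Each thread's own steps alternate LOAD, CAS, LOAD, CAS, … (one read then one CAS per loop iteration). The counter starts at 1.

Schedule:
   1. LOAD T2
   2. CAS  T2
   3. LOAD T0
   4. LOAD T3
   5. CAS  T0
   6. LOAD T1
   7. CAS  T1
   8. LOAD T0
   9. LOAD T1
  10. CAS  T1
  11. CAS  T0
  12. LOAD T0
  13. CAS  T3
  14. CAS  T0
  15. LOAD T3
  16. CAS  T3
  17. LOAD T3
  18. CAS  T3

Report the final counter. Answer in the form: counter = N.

counter = 8

1. LOAD T2 → mem=1 r[T2]=1 [LOAD]
2. CAS T2 → mem=2 r[T2]=1 [OK]
3. LOAD T0 → mem=2 r[T0]=2 [LOAD]
4. LOAD T3 → mem=2 r[T3]=2 [LOAD]
5. CAS T0 → mem=3 r[T0]=2 [OK]
6. LOAD T1 → mem=3 r[T1]=3 [LOAD]
7. CAS T1 → mem=4 r[T1]=3 [OK]
8. LOAD T0 → mem=4 r[T0]=4 [LOAD]
9. LOAD T1 → mem=4 r[T1]=4 [LOAD]
10. CAS T1 → mem=5 r[T1]=4 [OK]
11. CAS T0 → mem=5 r[T0]=4 [RETRY]
12. LOAD T0 → mem=5 r[T0]=5 [LOAD]
13. CAS T3 → mem=5 r[T3]=2 [RETRY]
14. CAS T0 → mem=6 r[T0]=5 [OK]
15. LOAD T3 → mem=6 r[T3]=6 [LOAD]
16. CAS T3 → mem=7 r[T3]=6 [OK]
17. LOAD T3 → mem=7 r[T3]=7 [LOAD]
18. CAS T3 → mem=8 r[T3]=7 [OK]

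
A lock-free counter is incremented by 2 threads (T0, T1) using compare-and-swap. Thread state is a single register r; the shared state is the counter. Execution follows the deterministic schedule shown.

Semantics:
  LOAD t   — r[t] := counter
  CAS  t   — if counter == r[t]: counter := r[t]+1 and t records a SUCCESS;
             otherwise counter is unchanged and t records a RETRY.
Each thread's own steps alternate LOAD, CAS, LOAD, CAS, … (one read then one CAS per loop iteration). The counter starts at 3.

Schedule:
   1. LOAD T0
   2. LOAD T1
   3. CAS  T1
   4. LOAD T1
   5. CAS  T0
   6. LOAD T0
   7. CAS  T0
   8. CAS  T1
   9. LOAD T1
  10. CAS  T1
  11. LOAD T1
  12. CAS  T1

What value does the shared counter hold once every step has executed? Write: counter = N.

1. LOAD T0 → mem=3 r[T0]=3 [LOAD]
2. LOAD T1 → mem=3 r[T1]=3 [LOAD]
3. CAS T1 → mem=4 r[T1]=3 [OK]
4. LOAD T1 → mem=4 r[T1]=4 [LOAD]
5. CAS T0 → mem=4 r[T0]=3 [RETRY]
6. LOAD T0 → mem=4 r[T0]=4 [LOAD]
7. CAS T0 → mem=5 r[T0]=4 [OK]
8. CAS T1 → mem=5 r[T1]=4 [RETRY]
9. LOAD T1 → mem=5 r[T1]=5 [LOAD]
10. CAS T1 → mem=6 r[T1]=5 [OK]
11. LOAD T1 → mem=6 r[T1]=6 [LOAD]
12. CAS T1 → mem=7 r[T1]=6 [OK]

counter = 7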